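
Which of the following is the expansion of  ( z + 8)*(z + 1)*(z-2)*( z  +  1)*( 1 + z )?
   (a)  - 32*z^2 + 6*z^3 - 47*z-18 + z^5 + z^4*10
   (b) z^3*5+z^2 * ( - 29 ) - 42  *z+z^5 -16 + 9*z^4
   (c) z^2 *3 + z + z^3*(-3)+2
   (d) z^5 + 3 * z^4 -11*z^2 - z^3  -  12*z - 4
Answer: b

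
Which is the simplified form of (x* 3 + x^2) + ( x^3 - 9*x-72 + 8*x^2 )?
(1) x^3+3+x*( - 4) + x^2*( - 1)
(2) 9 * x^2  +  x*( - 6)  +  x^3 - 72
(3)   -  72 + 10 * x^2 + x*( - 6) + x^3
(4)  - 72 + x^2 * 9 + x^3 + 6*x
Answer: 2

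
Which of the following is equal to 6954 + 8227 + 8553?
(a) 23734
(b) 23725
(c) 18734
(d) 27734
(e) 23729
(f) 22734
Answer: a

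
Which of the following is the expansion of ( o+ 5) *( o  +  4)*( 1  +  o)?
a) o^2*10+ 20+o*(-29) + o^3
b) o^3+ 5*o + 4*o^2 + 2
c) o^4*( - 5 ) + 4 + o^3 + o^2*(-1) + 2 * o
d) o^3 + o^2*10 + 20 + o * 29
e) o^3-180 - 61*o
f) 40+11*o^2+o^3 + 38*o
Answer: d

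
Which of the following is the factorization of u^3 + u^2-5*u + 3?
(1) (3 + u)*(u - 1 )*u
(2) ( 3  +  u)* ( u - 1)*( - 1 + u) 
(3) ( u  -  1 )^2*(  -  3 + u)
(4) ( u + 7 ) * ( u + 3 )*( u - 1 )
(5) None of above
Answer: 2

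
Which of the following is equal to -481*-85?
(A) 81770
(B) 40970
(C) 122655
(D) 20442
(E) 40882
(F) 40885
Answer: F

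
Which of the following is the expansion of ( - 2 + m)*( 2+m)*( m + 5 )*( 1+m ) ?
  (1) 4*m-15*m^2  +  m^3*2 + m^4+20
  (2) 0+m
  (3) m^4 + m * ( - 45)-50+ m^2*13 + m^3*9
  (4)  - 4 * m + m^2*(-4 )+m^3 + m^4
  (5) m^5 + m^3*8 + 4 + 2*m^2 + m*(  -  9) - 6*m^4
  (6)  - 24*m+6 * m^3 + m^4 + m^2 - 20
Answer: 6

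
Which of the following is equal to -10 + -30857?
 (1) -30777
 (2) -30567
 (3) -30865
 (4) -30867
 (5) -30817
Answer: 4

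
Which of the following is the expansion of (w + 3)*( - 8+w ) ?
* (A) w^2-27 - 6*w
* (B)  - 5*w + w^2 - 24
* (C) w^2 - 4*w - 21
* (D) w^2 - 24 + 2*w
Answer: B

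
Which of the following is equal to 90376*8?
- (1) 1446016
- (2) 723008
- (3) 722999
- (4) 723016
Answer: 2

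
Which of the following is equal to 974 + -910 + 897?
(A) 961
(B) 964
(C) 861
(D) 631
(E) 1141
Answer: A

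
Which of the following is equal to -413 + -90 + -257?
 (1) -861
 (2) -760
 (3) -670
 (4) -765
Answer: 2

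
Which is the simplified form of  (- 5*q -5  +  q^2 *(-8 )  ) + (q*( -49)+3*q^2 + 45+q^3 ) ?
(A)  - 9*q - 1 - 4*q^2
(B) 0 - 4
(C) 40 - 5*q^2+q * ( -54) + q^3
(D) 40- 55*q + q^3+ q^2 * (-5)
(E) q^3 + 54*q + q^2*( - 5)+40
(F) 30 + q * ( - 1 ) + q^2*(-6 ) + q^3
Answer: C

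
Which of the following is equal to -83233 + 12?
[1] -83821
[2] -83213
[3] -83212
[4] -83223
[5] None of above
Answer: 5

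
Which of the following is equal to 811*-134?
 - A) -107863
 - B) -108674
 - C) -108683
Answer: B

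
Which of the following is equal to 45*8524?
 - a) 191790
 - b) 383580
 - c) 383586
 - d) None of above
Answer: b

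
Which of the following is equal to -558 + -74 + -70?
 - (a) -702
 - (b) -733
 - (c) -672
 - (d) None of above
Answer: a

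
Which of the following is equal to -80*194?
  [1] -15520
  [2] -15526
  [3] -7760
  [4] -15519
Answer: 1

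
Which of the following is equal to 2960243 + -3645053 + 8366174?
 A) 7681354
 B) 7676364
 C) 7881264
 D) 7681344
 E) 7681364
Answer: E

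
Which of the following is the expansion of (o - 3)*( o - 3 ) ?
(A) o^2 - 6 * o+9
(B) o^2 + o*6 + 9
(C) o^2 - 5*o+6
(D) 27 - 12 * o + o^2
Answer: A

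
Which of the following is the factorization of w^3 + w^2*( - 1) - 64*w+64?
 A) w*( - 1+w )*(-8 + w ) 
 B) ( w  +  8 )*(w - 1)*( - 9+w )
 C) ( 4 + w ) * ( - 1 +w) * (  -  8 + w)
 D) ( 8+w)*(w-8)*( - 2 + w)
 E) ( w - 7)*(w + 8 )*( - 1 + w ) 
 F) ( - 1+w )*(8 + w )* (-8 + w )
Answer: F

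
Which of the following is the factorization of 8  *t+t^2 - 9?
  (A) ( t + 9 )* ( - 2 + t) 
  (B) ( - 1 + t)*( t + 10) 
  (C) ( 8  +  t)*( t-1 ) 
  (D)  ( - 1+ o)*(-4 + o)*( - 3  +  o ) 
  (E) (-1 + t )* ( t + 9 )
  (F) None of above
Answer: E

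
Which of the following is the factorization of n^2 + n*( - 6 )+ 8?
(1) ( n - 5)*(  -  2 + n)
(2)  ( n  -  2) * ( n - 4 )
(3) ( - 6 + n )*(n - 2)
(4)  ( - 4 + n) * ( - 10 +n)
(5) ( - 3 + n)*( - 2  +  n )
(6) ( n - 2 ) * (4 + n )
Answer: 2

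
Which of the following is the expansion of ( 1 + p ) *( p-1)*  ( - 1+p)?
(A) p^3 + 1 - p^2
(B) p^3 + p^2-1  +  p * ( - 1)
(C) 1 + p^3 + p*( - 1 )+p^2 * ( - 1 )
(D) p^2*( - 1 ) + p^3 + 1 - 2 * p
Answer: C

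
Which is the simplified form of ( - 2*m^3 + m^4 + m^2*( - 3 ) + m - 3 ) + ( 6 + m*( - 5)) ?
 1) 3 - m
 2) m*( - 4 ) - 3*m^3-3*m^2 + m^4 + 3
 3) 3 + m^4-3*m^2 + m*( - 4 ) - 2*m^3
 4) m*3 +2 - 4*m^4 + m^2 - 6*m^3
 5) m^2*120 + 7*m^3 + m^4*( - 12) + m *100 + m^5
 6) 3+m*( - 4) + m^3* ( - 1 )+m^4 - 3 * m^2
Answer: 3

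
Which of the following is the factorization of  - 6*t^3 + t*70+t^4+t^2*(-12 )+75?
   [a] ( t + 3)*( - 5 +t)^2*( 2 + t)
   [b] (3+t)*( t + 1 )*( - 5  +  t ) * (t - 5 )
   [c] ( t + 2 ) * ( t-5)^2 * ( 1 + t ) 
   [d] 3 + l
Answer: b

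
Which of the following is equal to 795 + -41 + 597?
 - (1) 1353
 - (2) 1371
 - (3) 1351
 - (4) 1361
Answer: 3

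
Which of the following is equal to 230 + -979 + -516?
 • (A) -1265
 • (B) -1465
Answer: A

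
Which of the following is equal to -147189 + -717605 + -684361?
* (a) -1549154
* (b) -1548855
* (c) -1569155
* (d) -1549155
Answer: d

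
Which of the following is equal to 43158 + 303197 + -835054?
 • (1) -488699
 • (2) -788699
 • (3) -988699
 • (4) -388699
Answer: 1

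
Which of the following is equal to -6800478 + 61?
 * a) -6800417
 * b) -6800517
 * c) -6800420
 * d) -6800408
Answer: a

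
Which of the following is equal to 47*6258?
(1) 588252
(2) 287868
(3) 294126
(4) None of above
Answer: 3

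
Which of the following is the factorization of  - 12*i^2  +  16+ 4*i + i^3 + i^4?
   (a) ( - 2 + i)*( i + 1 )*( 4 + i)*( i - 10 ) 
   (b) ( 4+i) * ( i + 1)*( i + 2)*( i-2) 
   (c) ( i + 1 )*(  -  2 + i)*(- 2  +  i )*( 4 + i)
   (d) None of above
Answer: c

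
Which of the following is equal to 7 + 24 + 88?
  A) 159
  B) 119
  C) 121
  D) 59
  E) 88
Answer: B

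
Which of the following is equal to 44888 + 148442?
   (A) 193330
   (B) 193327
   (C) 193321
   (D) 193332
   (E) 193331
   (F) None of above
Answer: A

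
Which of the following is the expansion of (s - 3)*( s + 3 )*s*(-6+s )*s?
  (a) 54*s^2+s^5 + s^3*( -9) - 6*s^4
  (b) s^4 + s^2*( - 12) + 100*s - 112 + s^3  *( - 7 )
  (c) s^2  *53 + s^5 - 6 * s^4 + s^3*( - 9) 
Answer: a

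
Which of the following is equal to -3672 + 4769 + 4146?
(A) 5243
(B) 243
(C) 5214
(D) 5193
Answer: A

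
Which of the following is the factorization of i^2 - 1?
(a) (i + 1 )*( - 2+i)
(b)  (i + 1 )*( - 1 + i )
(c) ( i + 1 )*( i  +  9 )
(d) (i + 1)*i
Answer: b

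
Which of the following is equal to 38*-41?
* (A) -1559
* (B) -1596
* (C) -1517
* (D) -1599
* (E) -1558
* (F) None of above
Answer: E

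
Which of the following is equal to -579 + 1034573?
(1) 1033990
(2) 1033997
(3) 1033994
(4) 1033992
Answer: 3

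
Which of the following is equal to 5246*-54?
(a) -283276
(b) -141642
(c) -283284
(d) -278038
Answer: c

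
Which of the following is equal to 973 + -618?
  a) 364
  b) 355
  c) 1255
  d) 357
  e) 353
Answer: b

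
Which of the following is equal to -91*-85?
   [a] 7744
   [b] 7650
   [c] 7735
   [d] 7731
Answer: c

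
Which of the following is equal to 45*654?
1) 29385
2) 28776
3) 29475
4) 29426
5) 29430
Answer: 5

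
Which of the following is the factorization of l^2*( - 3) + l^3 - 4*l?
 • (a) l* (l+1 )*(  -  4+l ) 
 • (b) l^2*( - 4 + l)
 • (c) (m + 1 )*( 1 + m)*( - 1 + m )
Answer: a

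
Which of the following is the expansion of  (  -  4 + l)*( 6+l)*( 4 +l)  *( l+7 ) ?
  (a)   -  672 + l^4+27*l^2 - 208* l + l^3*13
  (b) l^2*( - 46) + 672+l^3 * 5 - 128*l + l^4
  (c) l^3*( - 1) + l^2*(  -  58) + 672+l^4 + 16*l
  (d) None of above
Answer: d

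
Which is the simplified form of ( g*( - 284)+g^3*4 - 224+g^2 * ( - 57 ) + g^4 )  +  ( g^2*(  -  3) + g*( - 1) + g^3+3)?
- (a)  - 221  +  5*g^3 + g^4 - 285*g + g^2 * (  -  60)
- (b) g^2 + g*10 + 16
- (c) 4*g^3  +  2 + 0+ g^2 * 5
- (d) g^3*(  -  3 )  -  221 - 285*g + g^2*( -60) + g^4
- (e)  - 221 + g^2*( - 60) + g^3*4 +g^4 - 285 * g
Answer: a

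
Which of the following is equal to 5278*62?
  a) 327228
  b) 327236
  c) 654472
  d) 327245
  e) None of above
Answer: b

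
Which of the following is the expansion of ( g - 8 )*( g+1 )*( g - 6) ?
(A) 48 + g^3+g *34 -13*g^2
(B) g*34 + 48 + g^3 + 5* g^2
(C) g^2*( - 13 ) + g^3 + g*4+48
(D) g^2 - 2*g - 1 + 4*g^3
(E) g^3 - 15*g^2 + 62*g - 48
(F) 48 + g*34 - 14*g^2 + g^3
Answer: A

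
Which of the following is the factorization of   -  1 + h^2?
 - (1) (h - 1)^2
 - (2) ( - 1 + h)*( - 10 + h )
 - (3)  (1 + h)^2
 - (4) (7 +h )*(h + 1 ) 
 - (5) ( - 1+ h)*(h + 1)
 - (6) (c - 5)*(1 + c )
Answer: 5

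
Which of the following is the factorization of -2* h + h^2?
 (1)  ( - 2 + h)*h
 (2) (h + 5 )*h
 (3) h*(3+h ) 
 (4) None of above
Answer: 1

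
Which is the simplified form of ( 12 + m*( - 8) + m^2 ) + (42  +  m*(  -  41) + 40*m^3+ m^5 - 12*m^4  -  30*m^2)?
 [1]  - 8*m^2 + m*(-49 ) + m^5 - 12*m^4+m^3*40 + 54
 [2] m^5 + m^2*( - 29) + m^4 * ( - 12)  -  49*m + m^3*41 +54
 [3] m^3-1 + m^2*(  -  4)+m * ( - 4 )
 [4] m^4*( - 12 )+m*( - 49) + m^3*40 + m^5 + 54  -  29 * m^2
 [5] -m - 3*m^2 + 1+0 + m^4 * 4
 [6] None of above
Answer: 4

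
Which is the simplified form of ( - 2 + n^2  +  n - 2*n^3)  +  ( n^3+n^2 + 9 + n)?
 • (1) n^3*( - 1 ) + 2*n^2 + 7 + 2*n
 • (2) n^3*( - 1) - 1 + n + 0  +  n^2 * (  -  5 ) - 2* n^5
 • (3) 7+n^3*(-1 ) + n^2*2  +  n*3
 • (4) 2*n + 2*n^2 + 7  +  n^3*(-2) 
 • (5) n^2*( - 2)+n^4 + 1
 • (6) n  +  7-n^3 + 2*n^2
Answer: 1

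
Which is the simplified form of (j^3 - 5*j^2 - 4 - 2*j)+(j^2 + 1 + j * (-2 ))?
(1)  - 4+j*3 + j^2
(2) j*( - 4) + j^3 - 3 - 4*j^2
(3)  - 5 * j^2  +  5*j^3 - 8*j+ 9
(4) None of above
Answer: 2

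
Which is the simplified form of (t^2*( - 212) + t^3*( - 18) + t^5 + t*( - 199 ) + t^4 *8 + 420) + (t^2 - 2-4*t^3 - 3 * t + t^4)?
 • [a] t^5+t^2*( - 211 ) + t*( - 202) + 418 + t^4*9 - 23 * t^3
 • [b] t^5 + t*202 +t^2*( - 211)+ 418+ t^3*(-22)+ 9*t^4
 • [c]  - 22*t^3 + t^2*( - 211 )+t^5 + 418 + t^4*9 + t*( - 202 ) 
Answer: c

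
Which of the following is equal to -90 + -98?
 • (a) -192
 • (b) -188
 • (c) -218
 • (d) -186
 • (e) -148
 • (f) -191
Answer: b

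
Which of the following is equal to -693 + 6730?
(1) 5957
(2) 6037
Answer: 2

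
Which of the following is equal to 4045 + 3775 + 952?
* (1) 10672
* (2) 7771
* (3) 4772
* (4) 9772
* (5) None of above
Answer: 5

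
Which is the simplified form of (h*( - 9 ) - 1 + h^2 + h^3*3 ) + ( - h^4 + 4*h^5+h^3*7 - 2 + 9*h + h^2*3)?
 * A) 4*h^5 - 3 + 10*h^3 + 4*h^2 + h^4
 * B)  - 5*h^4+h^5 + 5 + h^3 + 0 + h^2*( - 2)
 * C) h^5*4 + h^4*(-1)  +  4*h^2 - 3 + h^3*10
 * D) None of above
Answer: C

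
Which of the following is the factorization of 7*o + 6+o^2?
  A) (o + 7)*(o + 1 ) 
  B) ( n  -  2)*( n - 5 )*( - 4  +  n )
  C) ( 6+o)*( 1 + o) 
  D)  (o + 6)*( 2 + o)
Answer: C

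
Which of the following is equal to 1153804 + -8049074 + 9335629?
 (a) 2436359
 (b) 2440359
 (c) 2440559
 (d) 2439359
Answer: b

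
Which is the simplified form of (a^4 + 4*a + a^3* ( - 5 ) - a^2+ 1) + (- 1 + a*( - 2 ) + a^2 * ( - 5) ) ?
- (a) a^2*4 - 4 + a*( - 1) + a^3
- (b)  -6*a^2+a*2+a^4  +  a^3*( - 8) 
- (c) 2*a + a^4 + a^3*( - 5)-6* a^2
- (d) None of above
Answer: c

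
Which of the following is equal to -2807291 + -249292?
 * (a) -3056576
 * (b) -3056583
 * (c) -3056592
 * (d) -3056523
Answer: b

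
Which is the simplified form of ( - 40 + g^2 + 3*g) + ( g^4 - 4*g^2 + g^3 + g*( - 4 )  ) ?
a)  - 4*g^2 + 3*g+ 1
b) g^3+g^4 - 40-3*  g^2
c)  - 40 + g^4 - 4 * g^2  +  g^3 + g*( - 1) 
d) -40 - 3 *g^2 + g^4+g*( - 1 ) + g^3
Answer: d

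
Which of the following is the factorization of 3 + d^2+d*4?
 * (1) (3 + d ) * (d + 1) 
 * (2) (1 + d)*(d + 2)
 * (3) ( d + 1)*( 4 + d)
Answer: 1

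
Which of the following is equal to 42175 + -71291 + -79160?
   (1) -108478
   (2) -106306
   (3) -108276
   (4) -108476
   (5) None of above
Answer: 3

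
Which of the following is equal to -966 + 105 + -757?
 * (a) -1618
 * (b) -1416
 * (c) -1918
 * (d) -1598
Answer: a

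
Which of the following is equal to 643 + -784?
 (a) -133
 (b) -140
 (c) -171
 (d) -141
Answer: d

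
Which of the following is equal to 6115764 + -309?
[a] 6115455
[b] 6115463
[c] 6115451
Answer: a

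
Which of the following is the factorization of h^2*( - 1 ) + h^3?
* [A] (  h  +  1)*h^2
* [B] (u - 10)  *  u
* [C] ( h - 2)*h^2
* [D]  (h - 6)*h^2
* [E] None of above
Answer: E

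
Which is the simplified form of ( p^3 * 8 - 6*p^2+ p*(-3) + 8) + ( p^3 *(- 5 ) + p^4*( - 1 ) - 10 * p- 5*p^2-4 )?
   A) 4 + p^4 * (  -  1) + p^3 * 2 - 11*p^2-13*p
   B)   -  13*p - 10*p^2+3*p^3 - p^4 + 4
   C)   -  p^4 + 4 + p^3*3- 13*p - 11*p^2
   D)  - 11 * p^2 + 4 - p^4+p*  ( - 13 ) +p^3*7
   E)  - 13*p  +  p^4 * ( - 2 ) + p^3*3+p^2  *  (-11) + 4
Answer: C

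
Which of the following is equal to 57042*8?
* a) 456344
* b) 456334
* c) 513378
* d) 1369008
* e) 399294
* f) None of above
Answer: f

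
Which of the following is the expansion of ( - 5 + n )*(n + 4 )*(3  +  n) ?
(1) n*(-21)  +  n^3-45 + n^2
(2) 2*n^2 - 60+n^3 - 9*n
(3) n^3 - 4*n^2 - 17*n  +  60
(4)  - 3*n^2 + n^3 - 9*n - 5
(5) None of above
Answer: 5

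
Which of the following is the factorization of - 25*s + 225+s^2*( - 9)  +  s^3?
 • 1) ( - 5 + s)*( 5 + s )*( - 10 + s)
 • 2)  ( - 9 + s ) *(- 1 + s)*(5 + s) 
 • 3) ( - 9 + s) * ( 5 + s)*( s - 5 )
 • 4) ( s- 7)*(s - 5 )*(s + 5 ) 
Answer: 3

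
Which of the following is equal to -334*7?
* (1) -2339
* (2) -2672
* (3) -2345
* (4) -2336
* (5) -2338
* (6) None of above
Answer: 5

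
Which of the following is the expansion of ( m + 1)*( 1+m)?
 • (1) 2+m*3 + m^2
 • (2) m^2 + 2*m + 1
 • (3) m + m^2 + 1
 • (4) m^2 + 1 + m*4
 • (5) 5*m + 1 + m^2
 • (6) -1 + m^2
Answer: 2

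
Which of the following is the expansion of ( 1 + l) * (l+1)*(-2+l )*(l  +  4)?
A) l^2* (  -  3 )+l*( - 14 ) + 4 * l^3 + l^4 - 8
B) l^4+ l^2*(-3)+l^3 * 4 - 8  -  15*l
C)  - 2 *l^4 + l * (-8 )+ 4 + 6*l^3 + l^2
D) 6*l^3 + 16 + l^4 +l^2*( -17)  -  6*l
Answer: A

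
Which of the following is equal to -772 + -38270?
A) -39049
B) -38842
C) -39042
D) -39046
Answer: C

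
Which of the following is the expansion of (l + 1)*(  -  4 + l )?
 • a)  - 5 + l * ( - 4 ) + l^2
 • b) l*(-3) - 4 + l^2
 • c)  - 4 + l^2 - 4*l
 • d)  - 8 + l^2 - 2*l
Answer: b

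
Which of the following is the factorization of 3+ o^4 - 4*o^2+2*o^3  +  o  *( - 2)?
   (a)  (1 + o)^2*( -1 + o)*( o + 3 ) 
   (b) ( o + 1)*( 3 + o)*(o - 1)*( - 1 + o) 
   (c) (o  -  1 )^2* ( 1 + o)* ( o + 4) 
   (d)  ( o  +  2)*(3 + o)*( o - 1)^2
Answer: b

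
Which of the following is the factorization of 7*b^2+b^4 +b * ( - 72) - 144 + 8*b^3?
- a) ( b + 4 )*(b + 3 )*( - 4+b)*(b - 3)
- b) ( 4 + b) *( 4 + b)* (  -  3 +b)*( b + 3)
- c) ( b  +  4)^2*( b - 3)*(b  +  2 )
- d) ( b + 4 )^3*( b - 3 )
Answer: b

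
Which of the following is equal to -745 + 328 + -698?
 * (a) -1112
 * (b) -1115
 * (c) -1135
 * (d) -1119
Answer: b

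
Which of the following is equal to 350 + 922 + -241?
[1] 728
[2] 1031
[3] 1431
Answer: 2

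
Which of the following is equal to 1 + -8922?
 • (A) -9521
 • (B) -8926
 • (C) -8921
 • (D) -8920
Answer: C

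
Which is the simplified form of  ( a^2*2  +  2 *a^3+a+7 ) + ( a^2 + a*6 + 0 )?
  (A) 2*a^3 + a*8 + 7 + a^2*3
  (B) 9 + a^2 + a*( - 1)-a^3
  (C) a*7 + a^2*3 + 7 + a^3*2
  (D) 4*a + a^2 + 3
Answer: C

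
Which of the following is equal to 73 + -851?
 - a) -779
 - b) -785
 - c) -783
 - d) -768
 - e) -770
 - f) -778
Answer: f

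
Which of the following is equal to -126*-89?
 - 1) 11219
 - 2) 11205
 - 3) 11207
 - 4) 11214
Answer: 4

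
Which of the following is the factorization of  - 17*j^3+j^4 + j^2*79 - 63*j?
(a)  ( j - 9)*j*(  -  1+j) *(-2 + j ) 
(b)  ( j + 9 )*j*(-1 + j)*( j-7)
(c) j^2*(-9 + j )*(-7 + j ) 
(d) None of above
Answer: d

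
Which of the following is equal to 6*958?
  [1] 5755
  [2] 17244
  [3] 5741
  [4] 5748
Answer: 4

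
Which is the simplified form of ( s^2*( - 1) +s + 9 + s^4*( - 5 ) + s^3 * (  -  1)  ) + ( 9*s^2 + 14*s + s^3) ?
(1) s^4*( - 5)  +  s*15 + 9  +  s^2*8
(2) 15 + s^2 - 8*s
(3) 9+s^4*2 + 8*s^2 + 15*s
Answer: 1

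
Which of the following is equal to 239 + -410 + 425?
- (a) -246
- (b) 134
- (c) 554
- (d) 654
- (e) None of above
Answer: e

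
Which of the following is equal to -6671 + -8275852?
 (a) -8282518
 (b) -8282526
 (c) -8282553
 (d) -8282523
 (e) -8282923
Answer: d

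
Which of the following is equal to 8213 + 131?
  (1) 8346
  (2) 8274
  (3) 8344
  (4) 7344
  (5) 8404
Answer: 3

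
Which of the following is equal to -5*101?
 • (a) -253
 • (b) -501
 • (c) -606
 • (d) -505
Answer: d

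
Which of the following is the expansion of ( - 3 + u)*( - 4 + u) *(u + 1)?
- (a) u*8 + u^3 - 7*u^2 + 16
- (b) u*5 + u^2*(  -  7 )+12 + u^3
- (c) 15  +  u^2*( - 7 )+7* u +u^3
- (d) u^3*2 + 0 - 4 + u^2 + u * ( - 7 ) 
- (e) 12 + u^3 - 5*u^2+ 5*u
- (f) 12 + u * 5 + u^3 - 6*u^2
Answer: f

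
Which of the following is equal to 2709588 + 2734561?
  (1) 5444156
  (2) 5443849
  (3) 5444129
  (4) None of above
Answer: 4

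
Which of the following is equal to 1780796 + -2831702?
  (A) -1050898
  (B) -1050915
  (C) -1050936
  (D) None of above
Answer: D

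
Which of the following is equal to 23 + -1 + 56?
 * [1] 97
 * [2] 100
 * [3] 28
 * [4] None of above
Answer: 4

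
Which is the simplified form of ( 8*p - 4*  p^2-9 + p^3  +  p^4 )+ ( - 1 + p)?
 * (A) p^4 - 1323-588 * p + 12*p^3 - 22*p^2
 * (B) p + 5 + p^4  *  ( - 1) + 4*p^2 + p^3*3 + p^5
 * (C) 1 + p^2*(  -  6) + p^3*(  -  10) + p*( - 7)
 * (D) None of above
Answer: D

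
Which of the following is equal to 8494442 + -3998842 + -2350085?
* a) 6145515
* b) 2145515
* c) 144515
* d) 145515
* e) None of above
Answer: b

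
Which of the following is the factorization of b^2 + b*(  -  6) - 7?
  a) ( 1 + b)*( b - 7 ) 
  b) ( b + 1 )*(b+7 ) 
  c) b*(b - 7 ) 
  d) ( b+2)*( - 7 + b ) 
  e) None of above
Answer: a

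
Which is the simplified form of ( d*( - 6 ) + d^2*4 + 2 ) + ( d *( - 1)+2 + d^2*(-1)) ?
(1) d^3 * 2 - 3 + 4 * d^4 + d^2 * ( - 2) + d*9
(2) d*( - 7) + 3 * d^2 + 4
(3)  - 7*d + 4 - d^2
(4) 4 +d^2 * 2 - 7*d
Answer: 2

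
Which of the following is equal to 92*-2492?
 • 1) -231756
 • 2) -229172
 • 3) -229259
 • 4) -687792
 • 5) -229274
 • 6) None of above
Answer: 6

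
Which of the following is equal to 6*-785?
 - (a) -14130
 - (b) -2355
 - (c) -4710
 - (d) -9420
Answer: c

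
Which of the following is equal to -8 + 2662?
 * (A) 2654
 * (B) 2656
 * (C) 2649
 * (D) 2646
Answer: A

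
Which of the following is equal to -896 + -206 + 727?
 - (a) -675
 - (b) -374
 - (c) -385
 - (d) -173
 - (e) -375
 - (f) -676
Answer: e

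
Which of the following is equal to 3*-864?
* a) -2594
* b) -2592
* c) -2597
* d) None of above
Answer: b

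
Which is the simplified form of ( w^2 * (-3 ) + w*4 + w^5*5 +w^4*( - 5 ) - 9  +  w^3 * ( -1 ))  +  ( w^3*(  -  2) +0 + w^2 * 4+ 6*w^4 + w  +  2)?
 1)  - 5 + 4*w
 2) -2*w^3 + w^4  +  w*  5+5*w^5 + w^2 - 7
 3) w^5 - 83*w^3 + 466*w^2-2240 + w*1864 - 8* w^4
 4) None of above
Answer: 4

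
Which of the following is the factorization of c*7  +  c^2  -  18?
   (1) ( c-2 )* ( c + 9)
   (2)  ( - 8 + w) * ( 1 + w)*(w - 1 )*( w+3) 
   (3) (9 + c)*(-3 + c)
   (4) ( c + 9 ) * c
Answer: 1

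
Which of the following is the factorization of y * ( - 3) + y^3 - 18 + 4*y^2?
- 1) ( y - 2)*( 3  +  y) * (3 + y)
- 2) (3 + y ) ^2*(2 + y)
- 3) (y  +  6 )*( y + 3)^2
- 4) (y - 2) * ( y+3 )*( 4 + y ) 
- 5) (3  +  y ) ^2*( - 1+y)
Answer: 1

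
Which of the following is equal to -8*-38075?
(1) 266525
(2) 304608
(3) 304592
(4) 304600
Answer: 4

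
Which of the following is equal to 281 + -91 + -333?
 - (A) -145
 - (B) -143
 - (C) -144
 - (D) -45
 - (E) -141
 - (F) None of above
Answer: B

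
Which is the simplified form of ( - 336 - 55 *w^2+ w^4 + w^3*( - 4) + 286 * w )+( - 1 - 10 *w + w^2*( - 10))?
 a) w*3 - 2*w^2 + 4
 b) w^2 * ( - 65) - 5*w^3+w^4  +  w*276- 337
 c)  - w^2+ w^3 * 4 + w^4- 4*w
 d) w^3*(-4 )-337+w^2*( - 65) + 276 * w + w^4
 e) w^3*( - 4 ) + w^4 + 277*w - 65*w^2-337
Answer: d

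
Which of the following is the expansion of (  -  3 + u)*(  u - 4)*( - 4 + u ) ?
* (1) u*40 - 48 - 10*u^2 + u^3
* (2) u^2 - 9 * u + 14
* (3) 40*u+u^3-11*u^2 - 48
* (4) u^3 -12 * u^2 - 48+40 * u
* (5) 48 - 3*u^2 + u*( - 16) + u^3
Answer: 3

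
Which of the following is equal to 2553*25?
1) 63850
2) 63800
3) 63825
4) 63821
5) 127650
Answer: 3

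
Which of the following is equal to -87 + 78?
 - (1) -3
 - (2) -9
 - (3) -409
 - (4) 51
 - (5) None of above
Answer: 2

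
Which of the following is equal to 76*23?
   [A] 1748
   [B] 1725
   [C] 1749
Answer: A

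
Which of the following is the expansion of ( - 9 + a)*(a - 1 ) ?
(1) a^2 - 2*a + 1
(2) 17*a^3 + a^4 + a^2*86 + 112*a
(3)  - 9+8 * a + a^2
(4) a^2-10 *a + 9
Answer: 4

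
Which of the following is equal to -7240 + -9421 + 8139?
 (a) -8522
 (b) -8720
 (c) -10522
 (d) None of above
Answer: a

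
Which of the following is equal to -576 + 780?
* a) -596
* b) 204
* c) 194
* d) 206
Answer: b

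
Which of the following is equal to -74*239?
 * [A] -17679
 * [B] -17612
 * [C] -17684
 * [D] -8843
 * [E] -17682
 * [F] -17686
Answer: F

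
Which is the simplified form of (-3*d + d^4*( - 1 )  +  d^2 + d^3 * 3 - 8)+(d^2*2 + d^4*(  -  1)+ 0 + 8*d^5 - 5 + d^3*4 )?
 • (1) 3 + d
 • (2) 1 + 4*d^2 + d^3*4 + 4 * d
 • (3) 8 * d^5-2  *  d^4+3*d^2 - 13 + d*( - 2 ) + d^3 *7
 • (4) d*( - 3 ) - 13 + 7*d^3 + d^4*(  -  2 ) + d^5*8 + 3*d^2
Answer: 4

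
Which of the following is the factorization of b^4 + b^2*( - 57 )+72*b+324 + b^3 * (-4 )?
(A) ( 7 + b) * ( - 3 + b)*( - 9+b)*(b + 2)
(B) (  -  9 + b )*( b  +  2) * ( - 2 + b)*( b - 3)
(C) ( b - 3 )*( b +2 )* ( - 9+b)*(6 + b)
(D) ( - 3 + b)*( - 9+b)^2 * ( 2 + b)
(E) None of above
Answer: C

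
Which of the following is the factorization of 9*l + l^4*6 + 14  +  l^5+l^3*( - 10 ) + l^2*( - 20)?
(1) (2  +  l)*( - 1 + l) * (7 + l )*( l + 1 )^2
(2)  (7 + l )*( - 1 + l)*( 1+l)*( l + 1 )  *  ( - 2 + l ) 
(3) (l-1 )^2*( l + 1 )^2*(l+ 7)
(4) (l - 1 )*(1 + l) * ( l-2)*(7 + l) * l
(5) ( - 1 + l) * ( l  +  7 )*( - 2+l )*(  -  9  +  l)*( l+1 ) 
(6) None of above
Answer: 2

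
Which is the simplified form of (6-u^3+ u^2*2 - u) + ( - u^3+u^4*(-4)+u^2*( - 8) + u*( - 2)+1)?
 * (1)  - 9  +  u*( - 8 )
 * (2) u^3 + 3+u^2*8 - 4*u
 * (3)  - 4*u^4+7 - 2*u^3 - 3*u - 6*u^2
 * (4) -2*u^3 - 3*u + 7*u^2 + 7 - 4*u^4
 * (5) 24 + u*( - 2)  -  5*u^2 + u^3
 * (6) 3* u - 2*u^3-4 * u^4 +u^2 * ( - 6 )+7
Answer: 3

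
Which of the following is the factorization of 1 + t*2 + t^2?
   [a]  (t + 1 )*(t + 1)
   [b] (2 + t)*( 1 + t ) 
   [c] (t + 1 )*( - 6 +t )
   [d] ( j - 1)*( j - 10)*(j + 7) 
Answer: a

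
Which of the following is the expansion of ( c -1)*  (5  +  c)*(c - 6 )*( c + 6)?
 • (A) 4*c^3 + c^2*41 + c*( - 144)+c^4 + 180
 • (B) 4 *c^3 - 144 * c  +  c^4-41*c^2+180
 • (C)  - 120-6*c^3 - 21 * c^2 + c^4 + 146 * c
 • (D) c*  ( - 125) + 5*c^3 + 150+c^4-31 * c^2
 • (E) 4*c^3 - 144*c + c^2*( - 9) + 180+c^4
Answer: B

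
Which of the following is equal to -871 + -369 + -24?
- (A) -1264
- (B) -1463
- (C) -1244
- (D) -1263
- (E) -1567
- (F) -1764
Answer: A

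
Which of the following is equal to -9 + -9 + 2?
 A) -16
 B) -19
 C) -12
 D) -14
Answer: A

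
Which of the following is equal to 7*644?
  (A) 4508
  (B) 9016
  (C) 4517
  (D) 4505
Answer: A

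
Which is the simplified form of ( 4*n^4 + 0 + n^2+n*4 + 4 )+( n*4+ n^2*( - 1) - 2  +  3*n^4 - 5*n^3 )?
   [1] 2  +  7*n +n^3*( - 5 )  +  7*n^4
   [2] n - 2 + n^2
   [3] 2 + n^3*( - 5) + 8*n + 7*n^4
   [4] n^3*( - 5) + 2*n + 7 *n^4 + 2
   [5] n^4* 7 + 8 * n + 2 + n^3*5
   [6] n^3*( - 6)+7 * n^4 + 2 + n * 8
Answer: 3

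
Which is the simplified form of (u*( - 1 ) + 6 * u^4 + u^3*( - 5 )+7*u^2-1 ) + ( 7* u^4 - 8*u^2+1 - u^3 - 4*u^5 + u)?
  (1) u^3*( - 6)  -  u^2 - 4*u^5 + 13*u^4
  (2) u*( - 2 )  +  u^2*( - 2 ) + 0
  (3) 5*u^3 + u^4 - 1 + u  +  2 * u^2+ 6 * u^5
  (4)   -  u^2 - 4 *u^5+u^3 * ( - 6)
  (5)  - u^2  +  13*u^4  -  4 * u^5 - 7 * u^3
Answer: 1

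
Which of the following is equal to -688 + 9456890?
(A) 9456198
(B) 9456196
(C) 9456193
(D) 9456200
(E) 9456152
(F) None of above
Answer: F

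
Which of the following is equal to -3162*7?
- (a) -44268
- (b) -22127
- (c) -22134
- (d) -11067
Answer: c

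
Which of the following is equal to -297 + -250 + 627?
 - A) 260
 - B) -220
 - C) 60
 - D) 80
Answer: D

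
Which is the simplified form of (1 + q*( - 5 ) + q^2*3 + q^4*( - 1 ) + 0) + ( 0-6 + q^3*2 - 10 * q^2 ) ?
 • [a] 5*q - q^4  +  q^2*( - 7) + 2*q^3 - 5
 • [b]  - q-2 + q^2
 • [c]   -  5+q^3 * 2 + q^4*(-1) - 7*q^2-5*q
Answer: c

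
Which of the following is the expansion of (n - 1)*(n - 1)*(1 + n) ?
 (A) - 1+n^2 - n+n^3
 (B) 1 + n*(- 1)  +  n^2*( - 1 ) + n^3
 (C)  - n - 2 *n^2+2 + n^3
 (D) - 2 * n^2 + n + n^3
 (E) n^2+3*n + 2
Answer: B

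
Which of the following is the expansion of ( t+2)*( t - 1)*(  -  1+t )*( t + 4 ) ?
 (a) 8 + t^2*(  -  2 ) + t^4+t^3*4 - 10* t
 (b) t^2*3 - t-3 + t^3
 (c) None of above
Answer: c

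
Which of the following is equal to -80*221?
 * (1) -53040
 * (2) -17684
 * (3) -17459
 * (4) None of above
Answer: 4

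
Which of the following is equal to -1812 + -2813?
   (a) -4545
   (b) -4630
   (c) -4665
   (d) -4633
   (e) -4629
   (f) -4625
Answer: f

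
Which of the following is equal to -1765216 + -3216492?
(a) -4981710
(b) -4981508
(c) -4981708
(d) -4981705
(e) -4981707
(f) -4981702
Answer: c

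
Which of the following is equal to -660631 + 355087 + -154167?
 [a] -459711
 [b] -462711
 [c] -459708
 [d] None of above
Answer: a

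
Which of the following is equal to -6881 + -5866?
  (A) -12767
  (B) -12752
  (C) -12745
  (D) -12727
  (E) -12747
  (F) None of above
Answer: E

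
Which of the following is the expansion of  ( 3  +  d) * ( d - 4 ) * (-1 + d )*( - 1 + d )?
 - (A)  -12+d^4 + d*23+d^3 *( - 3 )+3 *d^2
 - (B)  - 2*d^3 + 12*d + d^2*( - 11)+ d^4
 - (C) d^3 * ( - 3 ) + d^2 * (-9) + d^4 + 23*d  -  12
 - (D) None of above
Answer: C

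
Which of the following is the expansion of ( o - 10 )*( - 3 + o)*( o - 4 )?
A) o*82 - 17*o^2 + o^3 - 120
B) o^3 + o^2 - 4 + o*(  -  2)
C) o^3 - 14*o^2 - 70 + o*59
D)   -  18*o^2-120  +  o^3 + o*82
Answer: A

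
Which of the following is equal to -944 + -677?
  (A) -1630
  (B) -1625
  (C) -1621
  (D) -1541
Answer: C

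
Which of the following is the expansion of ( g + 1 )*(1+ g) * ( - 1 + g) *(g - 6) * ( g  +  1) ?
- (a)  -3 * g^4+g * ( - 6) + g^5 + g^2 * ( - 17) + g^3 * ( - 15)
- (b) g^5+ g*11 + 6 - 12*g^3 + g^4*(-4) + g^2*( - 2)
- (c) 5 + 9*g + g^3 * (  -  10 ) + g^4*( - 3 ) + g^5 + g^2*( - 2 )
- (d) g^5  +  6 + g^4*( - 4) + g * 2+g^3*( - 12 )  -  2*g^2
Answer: b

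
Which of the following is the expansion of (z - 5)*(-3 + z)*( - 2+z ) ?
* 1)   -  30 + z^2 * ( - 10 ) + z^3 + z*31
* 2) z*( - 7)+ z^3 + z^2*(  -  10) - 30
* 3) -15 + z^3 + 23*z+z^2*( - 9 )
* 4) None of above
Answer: 1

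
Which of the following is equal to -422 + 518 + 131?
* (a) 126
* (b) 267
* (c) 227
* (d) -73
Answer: c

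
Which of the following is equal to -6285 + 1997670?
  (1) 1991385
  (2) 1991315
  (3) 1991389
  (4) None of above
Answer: 1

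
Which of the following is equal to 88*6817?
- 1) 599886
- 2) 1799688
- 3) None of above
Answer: 3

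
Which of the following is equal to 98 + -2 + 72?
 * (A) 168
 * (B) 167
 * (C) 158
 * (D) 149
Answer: A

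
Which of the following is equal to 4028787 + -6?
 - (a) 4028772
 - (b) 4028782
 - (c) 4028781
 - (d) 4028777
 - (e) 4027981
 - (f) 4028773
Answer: c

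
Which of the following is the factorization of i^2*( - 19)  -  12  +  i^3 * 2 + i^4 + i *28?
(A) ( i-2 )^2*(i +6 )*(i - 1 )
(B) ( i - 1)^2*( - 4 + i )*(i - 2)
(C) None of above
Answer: C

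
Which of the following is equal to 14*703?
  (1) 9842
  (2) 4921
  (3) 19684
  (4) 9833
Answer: 1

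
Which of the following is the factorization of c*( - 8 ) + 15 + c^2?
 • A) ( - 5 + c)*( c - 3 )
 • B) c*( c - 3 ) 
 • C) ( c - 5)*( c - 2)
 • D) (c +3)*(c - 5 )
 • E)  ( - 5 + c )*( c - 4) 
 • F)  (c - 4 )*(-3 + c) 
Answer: A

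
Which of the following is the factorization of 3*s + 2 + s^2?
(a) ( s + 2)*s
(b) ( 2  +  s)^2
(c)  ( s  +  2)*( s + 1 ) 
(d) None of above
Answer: c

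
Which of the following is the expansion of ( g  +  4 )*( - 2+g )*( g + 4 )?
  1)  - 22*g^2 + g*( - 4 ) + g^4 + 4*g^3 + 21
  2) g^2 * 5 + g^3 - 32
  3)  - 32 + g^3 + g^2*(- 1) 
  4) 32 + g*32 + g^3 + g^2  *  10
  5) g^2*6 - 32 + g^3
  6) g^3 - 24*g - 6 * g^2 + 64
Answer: 5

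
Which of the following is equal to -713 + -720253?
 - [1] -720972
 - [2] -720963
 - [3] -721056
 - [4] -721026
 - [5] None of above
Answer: 5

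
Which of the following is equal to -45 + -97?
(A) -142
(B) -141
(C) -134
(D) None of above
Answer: A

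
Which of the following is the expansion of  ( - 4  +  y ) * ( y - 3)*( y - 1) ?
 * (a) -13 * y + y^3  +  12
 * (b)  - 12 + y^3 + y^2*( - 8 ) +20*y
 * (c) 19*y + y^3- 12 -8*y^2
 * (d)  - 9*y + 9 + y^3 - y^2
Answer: c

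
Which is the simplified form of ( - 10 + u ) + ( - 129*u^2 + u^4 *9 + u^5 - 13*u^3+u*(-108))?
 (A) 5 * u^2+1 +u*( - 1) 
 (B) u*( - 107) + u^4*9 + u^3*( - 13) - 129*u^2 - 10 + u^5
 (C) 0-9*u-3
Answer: B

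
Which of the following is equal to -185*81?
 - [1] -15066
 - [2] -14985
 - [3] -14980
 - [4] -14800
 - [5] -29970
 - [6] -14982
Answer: 2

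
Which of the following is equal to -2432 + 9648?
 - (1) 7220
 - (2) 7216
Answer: 2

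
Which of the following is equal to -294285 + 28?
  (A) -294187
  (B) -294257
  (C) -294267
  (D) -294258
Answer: B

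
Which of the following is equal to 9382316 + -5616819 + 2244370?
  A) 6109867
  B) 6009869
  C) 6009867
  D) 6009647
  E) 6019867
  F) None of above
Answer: C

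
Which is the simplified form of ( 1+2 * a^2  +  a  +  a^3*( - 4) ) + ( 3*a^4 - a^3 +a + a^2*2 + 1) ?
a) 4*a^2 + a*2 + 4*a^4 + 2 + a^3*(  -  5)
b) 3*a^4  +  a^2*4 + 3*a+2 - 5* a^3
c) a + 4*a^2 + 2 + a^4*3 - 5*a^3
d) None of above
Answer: d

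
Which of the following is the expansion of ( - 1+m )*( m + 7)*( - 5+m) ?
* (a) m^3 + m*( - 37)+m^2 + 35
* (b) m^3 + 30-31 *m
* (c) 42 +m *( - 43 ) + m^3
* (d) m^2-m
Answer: a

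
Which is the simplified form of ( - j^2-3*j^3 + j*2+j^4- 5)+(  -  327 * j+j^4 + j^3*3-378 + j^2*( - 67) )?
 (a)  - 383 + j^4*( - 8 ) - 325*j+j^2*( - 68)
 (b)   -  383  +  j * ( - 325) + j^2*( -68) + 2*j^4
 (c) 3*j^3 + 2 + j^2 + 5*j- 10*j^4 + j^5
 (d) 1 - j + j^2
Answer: b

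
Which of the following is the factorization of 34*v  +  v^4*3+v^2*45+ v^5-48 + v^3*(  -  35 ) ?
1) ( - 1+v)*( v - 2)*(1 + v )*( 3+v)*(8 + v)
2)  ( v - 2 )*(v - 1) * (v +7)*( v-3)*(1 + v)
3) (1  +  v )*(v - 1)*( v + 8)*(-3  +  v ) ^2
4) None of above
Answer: 4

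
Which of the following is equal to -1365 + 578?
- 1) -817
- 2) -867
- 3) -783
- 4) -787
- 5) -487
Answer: 4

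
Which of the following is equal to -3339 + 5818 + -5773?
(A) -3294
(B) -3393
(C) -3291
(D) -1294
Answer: A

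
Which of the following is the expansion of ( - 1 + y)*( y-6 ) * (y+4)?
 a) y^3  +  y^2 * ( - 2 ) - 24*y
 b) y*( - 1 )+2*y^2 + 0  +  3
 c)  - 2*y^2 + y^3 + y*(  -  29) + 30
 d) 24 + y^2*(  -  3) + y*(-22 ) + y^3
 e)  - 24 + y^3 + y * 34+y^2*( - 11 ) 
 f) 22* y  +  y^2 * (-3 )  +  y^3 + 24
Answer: d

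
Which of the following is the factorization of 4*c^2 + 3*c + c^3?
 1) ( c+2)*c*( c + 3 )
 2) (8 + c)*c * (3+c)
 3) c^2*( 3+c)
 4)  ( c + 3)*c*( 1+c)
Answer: 4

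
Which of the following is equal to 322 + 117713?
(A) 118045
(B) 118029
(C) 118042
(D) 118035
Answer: D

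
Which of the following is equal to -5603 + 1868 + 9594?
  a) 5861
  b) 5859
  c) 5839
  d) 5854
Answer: b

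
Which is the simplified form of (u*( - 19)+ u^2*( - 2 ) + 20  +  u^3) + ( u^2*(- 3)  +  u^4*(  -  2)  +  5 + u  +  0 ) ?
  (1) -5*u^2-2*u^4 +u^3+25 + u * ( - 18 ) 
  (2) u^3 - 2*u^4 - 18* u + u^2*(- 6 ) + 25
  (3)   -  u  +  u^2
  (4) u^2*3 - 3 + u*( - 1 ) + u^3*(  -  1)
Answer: 1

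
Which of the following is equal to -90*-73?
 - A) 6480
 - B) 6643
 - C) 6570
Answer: C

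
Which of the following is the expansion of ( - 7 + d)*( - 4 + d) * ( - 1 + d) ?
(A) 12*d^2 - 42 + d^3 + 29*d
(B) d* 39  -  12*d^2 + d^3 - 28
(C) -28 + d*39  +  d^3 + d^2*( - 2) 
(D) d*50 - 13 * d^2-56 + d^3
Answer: B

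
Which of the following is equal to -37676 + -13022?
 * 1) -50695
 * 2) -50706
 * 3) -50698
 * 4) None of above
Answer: 3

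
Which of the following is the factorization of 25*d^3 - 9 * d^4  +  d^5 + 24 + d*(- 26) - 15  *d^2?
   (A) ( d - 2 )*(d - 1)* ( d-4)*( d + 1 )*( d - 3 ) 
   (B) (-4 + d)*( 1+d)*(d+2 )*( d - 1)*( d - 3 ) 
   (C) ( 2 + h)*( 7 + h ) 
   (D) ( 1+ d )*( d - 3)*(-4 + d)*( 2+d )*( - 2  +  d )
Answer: A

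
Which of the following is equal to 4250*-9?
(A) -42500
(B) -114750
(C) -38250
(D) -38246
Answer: C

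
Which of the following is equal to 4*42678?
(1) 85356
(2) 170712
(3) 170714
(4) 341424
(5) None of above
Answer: 2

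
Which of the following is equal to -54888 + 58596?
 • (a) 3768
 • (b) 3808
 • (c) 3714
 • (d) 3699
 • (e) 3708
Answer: e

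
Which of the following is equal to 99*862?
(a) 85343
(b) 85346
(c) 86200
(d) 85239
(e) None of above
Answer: e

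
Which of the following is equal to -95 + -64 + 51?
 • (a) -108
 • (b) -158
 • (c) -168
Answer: a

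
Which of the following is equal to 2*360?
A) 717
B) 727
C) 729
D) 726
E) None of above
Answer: E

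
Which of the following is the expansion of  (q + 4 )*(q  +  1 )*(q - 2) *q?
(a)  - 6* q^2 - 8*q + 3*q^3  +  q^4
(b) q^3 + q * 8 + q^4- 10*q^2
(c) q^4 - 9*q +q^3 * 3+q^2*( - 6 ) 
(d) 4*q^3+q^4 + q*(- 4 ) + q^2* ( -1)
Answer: a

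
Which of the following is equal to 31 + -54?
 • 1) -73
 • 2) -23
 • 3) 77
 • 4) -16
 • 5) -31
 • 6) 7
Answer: 2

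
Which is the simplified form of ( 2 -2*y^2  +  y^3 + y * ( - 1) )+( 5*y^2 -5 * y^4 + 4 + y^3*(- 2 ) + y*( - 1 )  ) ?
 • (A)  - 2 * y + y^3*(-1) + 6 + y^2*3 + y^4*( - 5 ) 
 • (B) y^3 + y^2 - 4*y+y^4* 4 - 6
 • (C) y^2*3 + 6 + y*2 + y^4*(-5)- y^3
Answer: A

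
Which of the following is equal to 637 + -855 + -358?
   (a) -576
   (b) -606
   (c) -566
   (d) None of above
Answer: a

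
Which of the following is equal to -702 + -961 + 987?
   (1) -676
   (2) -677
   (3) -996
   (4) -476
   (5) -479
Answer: 1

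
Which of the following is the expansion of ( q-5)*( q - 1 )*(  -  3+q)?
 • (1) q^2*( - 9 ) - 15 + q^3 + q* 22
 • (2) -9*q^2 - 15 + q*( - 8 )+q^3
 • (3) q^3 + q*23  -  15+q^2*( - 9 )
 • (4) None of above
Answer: 3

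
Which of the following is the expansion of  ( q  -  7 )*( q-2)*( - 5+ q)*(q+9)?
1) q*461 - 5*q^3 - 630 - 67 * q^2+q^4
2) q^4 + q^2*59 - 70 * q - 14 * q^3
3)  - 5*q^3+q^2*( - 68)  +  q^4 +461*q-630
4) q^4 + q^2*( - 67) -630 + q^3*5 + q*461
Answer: 1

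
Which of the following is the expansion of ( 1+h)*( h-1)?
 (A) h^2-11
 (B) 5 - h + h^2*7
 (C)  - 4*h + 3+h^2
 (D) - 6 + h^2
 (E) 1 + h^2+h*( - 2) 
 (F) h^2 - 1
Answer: F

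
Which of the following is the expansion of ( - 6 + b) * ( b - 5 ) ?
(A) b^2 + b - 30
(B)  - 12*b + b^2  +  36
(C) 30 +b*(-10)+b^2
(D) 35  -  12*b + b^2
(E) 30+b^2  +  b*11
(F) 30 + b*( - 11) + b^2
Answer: F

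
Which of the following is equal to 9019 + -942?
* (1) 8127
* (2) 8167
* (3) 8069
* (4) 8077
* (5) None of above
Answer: 4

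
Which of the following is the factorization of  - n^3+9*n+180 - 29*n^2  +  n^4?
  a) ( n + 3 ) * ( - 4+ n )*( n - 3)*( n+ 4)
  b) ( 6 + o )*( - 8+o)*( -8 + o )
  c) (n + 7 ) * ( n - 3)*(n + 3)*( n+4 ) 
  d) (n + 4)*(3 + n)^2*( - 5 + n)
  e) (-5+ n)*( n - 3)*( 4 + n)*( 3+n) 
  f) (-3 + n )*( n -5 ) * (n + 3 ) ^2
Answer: e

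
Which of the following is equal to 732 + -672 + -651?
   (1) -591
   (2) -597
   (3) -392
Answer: 1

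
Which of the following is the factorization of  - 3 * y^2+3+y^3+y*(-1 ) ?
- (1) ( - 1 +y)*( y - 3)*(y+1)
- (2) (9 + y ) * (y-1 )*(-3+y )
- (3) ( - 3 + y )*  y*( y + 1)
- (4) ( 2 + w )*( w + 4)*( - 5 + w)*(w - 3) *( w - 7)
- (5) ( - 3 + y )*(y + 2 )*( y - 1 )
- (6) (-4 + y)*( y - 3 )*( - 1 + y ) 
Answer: 1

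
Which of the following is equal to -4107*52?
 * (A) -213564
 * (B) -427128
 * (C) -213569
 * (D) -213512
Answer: A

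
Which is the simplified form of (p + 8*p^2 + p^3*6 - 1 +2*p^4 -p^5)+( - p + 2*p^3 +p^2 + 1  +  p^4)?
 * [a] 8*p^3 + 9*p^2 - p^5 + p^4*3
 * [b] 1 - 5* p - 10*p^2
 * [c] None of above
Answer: a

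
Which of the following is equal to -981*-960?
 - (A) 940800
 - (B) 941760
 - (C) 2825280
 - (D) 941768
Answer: B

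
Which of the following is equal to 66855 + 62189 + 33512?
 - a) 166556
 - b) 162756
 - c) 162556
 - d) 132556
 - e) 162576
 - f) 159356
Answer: c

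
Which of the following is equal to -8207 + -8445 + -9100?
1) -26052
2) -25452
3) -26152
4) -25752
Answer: 4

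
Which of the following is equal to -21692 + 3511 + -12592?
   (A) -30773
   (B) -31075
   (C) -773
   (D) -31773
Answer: A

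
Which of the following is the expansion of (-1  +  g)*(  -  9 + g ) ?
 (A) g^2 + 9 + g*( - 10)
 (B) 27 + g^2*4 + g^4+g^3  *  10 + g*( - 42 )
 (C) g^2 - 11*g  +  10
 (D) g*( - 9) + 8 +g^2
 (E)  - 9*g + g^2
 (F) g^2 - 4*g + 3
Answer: A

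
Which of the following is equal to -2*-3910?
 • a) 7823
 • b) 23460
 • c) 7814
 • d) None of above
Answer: d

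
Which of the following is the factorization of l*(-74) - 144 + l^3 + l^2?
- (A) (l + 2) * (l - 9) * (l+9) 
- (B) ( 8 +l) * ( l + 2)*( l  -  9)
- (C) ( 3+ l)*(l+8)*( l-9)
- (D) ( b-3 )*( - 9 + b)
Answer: B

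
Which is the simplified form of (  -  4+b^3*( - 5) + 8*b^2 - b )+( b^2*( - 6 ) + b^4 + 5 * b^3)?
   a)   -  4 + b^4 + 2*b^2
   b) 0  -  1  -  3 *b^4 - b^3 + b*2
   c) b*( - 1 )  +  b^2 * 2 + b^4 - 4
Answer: c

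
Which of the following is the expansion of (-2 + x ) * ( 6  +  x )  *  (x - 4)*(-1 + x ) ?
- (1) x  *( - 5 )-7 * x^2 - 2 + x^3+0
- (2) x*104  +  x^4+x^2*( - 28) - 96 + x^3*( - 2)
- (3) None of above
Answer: 3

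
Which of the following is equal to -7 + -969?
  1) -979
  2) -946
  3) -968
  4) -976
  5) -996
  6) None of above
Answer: 4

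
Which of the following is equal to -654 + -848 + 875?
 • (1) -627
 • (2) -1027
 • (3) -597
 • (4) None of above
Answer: 1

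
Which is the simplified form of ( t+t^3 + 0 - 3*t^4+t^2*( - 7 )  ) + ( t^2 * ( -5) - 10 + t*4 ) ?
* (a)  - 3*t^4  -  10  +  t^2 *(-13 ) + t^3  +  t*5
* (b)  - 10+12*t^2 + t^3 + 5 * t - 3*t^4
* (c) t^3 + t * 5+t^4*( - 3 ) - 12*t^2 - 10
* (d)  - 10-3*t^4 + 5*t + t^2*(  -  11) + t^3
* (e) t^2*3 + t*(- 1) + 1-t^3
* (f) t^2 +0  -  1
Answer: c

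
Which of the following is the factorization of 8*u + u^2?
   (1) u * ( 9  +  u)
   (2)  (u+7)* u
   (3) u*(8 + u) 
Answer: 3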